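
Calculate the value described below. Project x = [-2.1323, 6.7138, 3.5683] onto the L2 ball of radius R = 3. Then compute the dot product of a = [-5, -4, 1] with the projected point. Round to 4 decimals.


Step 1: Compute ||x|| (intermediates to 6 decimals).
||x|| = sqrt((-2.1323)^2 + 6.7138^2 + 3.5683^2) = 7.896492
Step 2: Project.
Since ||x|| > R, scale = R/||x|| = 3/7.896492 = 0.379916, proj(x) = scale * x
proj(x) = [-0.810095, 2.55068, 1.355654]
Step 3: Dot product.
a^T * proj(x) = -5*(-0.810095) - 4*2.55068 + 1*1.355654 = -4.7966


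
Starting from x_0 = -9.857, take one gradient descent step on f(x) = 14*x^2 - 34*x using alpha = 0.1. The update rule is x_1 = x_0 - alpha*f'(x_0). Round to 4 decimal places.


We compute the gradient at x_0 and apply the update.
f'(x) = 28*x - 34
f'(-9.857) = 28*-9.857 - 34 = -309.996
x_1 = -9.857 - 0.1*-309.996 = 21.1426


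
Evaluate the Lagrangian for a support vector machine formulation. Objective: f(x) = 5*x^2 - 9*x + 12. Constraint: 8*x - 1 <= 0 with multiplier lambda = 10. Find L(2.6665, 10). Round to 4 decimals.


Step 1: Evaluate f(x).
f(2.6665) = 5*2.6665^2 - 9*2.6665 + 12 = 23.5526
Step 2: Evaluate g(x).
g(2.6665) = 8*2.6665 - 1 = 20.332
Step 3: Compute Lagrangian.
L = 23.5526 + 10*20.332 = 226.8726


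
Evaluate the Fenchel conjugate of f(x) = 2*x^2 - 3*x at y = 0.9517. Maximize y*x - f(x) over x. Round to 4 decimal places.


f*(y) = sup_x {y*x - a*x^2 - b*x} = sup_x {(y-b)*x - a*x^2}
FOC: (y - b) - 2a*x = 0 => x* = (y - b)/(2a)
x* = (0.9517 + 3)/(2*2) = 0.9879
f*(0.9517) = (y-b)^2/(4a) = (0.9517 + 3)^2/(4*2)
= 15.6159/8 = 1.952


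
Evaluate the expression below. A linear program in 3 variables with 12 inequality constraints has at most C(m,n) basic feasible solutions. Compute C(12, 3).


Each vertex corresponds to some choice of n active constraints out of m, so the number of vertices is at most C(m, n) = m! / (n!(m-n)!).
m = 12, n = 3
Numerator: 12 * 11 * 10
Denominator: 3! = 6
C(12, 3) = 220


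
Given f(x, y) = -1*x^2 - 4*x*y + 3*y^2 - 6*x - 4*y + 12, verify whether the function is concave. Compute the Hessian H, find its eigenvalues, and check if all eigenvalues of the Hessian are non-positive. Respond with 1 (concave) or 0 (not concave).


The Hessian of f(x,y) = -1*x^2 - 4*x*y + 3*y^2 - 6*x - 4*y + 12 is:
H = [[-2, -4], [-4, 6]]
Trace = -2 + 6 = 4
Determinant = -2*6 - (-4)^2 = -28
Discriminant = (4)^2 - 4*-28 = 128.0
Eigenvalues: lambda_1 = -3.6569, lambda_2 = 7.6569
The function is not concave.

0


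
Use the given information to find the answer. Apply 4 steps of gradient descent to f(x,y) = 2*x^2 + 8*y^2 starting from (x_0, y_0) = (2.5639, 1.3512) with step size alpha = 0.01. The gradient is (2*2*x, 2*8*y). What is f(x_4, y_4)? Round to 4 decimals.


Gradient descent on f(x,y) = 2*x^2 + 8*y^2.
Starting point: (2.5639, 1.3512), alpha = 0.01
Step 1: grad_x = 2*2*2.5639 = 10.2556, grad_y = 2*8*1.3512 = 21.6192
  x_1 = 2.5639 - 0.01*10.2556 = 2.4613
  y_1 = 1.3512 - 0.01*21.6192 = 1.135
Step 2: grad_x = 2*2*2.4613 = 9.8454, grad_y = 2*8*1.135 = 18.1601
  x_2 = 2.4613 - 0.01*9.8454 = 2.3629
  y_2 = 1.135 - 0.01*18.1601 = 0.9534
Step 3: grad_x = 2*2*2.3629 = 9.4516, grad_y = 2*8*0.9534 = 15.2545
  x_3 = 2.3629 - 0.01*9.4516 = 2.2684
  y_3 = 0.9534 - 0.01*15.2545 = 0.8009
Step 4: grad_x = 2*2*2.2684 = 9.0735, grad_y = 2*8*0.8009 = 12.8138
  x_4 = 2.2684 - 0.01*9.0735 = 2.1776
  y_4 = 0.8009 - 0.01*12.8138 = 0.6727
f(2.1776, 0.6727) = 2*2.1776^2 + 8*0.6727^2 = 13.1047


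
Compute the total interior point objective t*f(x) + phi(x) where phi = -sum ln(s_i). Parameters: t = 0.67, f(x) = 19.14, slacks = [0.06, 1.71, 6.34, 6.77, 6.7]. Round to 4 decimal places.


Step 1: Compute log-barrier.
ln values: [-2.8134, 0.5365, 1.8469, 1.9125, 1.9021]
phi = -(-2.8134 + 0.5365 + 1.8469 + 1.9125 + 1.9021) = -3.3846
Step 2: Compute augmented objective.
t*f(x) = 0.67*19.14 = 12.8238
Total = 12.8238 - 3.3846 = 9.4392


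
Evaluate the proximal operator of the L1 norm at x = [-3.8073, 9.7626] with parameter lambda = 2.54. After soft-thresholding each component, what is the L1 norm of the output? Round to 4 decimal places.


Soft-thresholding with lambda = 2.54:
prox(-3.8073) = sign(-3.8073)*max(|-3.8073| - 2.54, 0) = -1.2673
prox(9.7626) = sign(9.7626)*max(|9.7626| - 2.54, 0) = 7.2226
prox(x) = [-1.2673, 7.2226]
||prox(x)||_1 = 1.2673 + 7.2226 = 8.4899


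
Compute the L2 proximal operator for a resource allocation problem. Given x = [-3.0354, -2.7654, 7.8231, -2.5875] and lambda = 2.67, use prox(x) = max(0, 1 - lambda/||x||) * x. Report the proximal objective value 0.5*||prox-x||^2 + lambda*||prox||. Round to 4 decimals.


Step 1: Compute ||x||.
||x|| = 9.2064
Step 2: Compute scaling factor.
scale = max(0, 1 - 2.67/9.2064) = 0.71
Step 3: prox(x) = [-2.1551, -1.9634, 5.5543, -1.8371]
||prox(x)|| = 6.5364
Step 4: Proximal objective.
0.5*||prox-x||^2 = 3.5645
lambda*||prox|| = 17.4522
Total = 21.0165


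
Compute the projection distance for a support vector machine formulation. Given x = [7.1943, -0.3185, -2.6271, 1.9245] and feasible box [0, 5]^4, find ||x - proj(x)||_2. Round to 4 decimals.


Project each component onto [0, 5].
clip(7.1943) = 5.0, clip(-0.3185) = 0.0, clip(-2.6271) = 0.0, clip(1.9245) = 1.9245
Projection = [5.0, 0.0, 0.0, 1.9245]
Squared diffs: [4.815, 0.1014, 6.9017, 0.0]
Distance = sqrt(11.8181) = 3.4377


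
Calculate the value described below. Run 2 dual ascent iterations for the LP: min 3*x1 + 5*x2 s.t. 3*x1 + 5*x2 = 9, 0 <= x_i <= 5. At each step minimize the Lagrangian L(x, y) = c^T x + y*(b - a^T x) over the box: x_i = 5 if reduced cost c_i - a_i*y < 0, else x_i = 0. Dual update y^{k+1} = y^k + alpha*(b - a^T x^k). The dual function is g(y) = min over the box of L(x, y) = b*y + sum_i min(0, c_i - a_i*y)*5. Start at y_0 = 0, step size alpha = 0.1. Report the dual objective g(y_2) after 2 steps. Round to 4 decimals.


Dual ascent for LP: min 3*x1 + 5*x2, 3*x1 + 5*x2 = 9, 0 <= x_i <= 5
Step 1: y^k = 0.0, reduced costs: (3.0, 5.0)
  x^k = (0.0, 0.0), subgradient = b - a^T x = 9.0
  y^{k+1} = 0.0 + 0.1*9.0 = 0.9
Step 2: y^k = 0.9, reduced costs: (0.3, 0.5)
  x^k = (0.0, 0.0), subgradient = b - a^T x = 9.0
  y^{k+1} = 0.9 + 0.1*9.0 = 1.8
Dual objective at y_2 = 1.8: reduced costs (-2.4, -4.0), box minimizer x = (5.0, 5.0)
g(y_2) = b*y + (c1 - a1*y)*x1 + (c2 - a2*y)*x2 = 9*1.8 + (-2.4)*5.0 + (-4.0)*5.0 = 16.2 - 12.0 - 20.0 = -15.8


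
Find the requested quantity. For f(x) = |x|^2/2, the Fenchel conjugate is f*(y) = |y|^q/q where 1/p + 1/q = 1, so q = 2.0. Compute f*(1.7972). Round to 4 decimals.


The conjugate exponent q satisfies 1/p + 1/q = 1.
p = 2, so q = 2/(2 - 1) = 2.0
|y|^q = 1.7972^2.0 = 3.2299
f*(1.7972) = 3.2299 / 2.0 = 1.615


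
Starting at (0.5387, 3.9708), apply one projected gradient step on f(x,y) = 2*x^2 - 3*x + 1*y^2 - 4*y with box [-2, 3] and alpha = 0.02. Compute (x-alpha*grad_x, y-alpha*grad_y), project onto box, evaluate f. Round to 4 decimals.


Step 1: Compute gradient at (0.5387, 3.9708).
grad_x = 2*2*0.5387 - 3 = -0.8452
grad_y = 2*1*3.9708 - 4 = 3.9416
Step 2: Gradient step.
x_raw = 0.5387 - 0.02*-0.8452 = 0.5556
y_raw = 3.9708 - 0.02*3.9416 = 3.892
Step 3: Project onto [-2, 3].
x_proj = clip(0.5556) = 0.5556
y_proj = clip(3.892) = 3.0
Step 4: Evaluate f.
f(0.5556, 3.0) = -4.0494


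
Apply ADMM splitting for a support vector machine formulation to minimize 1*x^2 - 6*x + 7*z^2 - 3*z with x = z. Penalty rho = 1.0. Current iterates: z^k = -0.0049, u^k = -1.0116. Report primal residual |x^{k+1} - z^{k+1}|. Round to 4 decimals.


ADMM iteration with rho = 1.0, z^k = -0.0049, u^k = -1.0116
Step 1: x-update.
Minimize 1*x^2 - 6*x + (1.0/2)*(x + 0.0049 - 1.0116)^2
FOC: (2*1 + 1.0)*x = 6 + 1.0*(-0.0049 + 1.0116)
x^{k+1} = 2.3356
Step 2: z-update.
Minimize 7*z^2 - 3*z + (1.0/2)*(2.3356 - z - 1.0116)^2
FOC: (2*7 + 1.0)*z = 3 + 1.0*(2.3356 - 1.0116)
z^{k+1} = 0.2883
Step 3: u-update.
u^{k+1} = -1.0116 + 2.3356 - 0.2883 = 1.0357
Step 4: Primal residual = |2.3356 - 0.2883| = 2.0473


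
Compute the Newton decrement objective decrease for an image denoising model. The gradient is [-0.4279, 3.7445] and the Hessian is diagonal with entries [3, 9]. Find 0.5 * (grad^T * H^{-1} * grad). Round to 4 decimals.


Step 1: H is diagonal, so H^(-1) * g = [-0.1426, 0.4161].
Step 2: g^T H^(-1) g = sum_i g_i^2 / H_ii
  = (-0.4279)^2/3 + (3.7445)^2/9
  = 0.061 + 1.5579 = 1.619
Step 3: Objective decrease = 0.5 * g^T H^(-1) g = 0.8095


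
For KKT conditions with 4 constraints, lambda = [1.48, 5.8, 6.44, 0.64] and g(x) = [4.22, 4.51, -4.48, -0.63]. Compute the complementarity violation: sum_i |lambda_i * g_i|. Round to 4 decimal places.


KKT complementary slackness check:
lambda_1 * g_1 = 1.48 * 4.22 = 6.2456
lambda_2 * g_2 = 5.8 * 4.51 = 26.158
lambda_3 * g_3 = 6.44 * -4.48 = -28.8512
lambda_4 * g_4 = 0.64 * -0.63 = -0.4032
Total violation = 6.2456 + 26.158 + 28.8512 + 0.4032 = 61.658


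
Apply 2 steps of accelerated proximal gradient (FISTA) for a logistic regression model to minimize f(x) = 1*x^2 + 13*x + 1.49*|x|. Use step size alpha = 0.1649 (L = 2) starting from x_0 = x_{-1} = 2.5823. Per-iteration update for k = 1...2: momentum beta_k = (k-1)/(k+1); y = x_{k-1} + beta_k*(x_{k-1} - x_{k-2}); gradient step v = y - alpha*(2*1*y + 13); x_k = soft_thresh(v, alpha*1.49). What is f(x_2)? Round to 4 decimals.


FISTA on f(x) = 1*x^2 + 13*x + 1.49*|x|
L = 2, alpha = 0.1649
Iteration 1: beta = 0.0, y = 2.5823 + 0.0*(2.5823 - 2.5823) = 2.5823
  grad(y) = 18.1646, v = y - alpha*grad = -0.413
  prox(v) = soft_thresh(-0.413, 0.2457) = -0.1673
Iteration 2: beta = 0.3333, y = -0.1673 + 0.3333*(-0.1673 - 2.5823) = -1.0839
  grad(y) = 10.8322, v = y - alpha*grad = -2.8701
  prox(v) = soft_thresh(-2.8701, 0.2457) = -2.6244
f(x_2) = 1*(-2.6244)^2 + 13*(-2.6244) + 1.49*|-2.6244| = -23.3195


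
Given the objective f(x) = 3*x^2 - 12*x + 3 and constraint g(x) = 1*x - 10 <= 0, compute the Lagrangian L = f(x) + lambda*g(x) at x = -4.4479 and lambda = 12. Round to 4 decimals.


Step 1: Evaluate f(x).
f(-4.4479) = 3*(-4.4479)^2 - 12*(-4.4479) + 3 = 115.7262
Step 2: Evaluate g(x).
g(-4.4479) = 1*-4.4479 - 10 = -14.4479
Step 3: Compute Lagrangian.
L = 115.7262 + 12*-14.4479 = -57.6486


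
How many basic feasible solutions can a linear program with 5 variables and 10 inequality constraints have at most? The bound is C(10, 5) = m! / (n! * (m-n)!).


Each vertex corresponds to some choice of n active constraints out of m, so the number of vertices is at most C(m, n) = m! / (n!(m-n)!).
m = 10, n = 5
Numerator: 10 * 9 * 8 * 7 * 6
Denominator: 5! = 120
C(10, 5) = 252


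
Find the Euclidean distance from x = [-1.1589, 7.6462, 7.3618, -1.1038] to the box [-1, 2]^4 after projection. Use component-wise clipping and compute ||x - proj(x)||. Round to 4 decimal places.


Project each component onto [-1, 2].
clip(-1.1589) = -1.0, clip(7.6462) = 2.0, clip(7.3618) = 2.0, clip(-1.1038) = -1.0
Projection = [-1.0, 2.0, 2.0, -1.0]
Squared diffs: [0.0252, 31.8796, 28.7489, 0.0108]
Distance = sqrt(60.6645) = 7.7887


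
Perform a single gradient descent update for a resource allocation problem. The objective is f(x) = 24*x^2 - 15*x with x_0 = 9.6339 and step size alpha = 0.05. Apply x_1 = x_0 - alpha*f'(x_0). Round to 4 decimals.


We compute the gradient at x_0 and apply the update.
f'(x) = 48*x - 15
f'(9.6339) = 48*9.6339 - 15 = 447.4272
x_1 = 9.6339 - 0.05*447.4272 = -12.7375


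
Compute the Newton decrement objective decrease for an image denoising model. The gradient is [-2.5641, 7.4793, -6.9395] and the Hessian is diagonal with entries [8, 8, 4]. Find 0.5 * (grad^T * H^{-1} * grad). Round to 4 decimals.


Step 1: H is diagonal, so H^(-1) * g = [-0.3205, 0.9349, -1.7349].
Step 2: g^T H^(-1) g = sum_i g_i^2 / H_ii
  = (-2.5641)^2/8 + (7.4793)^2/8 + (-6.9395)^2/4
  = 0.8218 + 6.9925 + 12.0392 = 19.8535
Step 3: Objective decrease = 0.5 * g^T H^(-1) g = 9.9267


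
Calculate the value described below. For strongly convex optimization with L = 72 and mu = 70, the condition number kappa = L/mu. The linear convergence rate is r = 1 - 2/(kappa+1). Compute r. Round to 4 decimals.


Step 1: Compute the condition number.
kappa = L/mu = 72/70 = 1.0286
Step 2: Compute the convergence rate.
r = 1 - 2/(kappa + 1) = 1 - 2*mu/(L + mu) = (L - mu)/(L + mu) = 2/142 = 0.0141


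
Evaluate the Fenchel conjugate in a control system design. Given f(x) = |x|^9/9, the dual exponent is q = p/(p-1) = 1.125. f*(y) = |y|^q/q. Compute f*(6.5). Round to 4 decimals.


The conjugate exponent q satisfies 1/p + 1/q = 1.
p = 9, so q = 9/(9 - 1) = 1.125
|y|^q = 6.5^1.125 = 8.2135
f*(6.5) = 8.2135 / 1.125 = 7.3009


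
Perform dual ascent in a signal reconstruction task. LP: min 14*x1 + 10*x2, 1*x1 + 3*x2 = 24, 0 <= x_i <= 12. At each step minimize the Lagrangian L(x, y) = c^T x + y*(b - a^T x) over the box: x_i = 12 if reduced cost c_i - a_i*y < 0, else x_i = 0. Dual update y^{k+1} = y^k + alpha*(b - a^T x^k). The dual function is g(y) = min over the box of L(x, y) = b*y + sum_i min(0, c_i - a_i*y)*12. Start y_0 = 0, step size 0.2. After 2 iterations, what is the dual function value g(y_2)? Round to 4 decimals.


Dual ascent for LP: min 14*x1 + 10*x2, 1*x1 + 3*x2 = 24, 0 <= x_i <= 12
Step 1: y^k = 0.0, reduced costs: (14.0, 10.0)
  x^k = (0.0, 0.0), subgradient = b - a^T x = 24.0
  y^{k+1} = 0.0 + 0.2*24.0 = 4.8
Step 2: y^k = 4.8, reduced costs: (9.2, -4.4)
  x^k = (0.0, 12.0), subgradient = b - a^T x = -12.0
  y^{k+1} = 4.8 + 0.2*-12.0 = 2.4
Dual objective at y_2 = 2.4: reduced costs (11.6, 2.8), box minimizer x = (0.0, 0.0)
g(y_2) = b*y + (c1 - a1*y)*x1 + (c2 - a2*y)*x2 = 24*2.4 + 11.6*0.0 + 2.8*0.0 = 57.6 + 0.0 + 0.0 = 57.6


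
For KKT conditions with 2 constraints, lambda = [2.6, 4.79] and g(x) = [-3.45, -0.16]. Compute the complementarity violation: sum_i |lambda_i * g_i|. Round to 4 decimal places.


KKT complementary slackness check:
lambda_1 * g_1 = 2.6 * -3.45 = -8.97
lambda_2 * g_2 = 4.79 * -0.16 = -0.7664
Total violation = 8.97 + 0.7664 = 9.7364


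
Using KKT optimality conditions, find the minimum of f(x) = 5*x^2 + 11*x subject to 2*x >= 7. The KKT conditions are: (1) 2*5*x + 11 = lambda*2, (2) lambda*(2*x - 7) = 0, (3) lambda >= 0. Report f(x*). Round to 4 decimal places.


Step 1: Try lambda = 0 (constraint inactive).
x_unc = -11/(2*5) = -1.1
Check: 2*-1.1 = -2.2 < 7 -- violated!
Step 2: Constraint must be active: 2*x = 7
x* = 7/2 = 3.5
lambda = (2*5*3.5 + 11)/2 = 23.0
Step 3: Compute optimal value.
f(x*) = 5*3.5^2 + 11*3.5 = 99.75


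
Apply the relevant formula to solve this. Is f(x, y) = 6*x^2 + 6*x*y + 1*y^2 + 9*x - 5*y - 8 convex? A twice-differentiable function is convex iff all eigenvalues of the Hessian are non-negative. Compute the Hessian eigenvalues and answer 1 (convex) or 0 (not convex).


The Hessian of f(x,y) = 6*x^2 + 6*x*y + 1*y^2 + 9*x - 5*y - 8 is:
H = [[12, 6], [6, 2]]
Trace = 12 + 2 = 14
Determinant = 12*2 - (6)^2 = -12
Discriminant = (14)^2 - 4*-12 = 244.0
Eigenvalues: lambda_1 = -0.8102, lambda_2 = 14.8102
The function is not convex.

0


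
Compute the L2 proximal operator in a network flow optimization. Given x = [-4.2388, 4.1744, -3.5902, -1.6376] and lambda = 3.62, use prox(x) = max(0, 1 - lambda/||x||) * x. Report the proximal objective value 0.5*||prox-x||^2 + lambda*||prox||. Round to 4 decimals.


Step 1: Compute ||x||.
||x|| = 7.1389
Step 2: Compute scaling factor.
scale = max(0, 1 - 3.62/7.1389) = 0.4929
Step 3: prox(x) = [-2.0894, 2.0577, -1.7697, -0.8072]
||prox(x)|| = 3.5189
Step 4: Proximal objective.
0.5*||prox-x||^2 = 6.5522
lambda*||prox|| = 12.7384
Total = 19.2907


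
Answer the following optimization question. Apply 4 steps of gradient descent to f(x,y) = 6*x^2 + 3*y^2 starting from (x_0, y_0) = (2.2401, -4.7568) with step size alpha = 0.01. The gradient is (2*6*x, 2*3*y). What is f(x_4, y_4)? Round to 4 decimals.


Gradient descent on f(x,y) = 6*x^2 + 3*y^2.
Starting point: (2.2401, -4.7568), alpha = 0.01
Step 1: grad_x = 2*6*2.2401 = 26.8812, grad_y = 2*3*-4.7568 = -28.5408
  x_1 = 2.2401 - 0.01*26.8812 = 1.9713
  y_1 = -4.7568 - 0.01*-28.5408 = -4.4714
Step 2: grad_x = 2*6*1.9713 = 23.6555, grad_y = 2*3*-4.4714 = -26.8284
  x_2 = 1.9713 - 0.01*23.6555 = 1.7347
  y_2 = -4.4714 - 0.01*-26.8284 = -4.2031
Step 3: grad_x = 2*6*1.7347 = 20.8168, grad_y = 2*3*-4.2031 = -25.2187
  x_3 = 1.7347 - 0.01*20.8168 = 1.5266
  y_3 = -4.2031 - 0.01*-25.2187 = -3.9509
Step 4: grad_x = 2*6*1.5266 = 18.3188, grad_y = 2*3*-3.9509 = -23.7055
  x_4 = 1.5266 - 0.01*18.3188 = 1.3434
  y_4 = -3.9509 - 0.01*-23.7055 = -3.7139
f(1.3434, -3.7139) = 6*1.3434^2 + 3*(-3.7139)^2 = 52.2064


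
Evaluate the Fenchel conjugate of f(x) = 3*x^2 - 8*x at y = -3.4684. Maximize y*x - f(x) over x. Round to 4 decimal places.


f*(y) = sup_x {y*x - a*x^2 - b*x} = sup_x {(y-b)*x - a*x^2}
FOC: (y - b) - 2a*x = 0 => x* = (y - b)/(2a)
x* = (-3.4684 + 8)/(2*3) = 0.7553
f*(-3.4684) = (y-b)^2/(4a) = (-3.4684 + 8)^2/(4*3)
= 20.5354/12 = 1.7113


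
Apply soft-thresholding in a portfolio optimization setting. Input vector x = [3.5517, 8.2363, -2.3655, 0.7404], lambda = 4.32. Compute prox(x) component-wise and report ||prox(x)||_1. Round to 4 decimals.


Soft-thresholding with lambda = 4.32:
prox(3.5517) = sign(3.5517)*max(|3.5517| - 4.32, 0) = 0.0
prox(8.2363) = sign(8.2363)*max(|8.2363| - 4.32, 0) = 3.9163
prox(-2.3655) = sign(-2.3655)*max(|-2.3655| - 4.32, 0) = 0.0
prox(0.7404) = sign(0.7404)*max(|0.7404| - 4.32, 0) = 0.0
prox(x) = [0.0, 3.9163, 0.0, 0.0]
||prox(x)||_1 = 0.0 + 3.9163 + 0.0 + 0.0 = 3.9163


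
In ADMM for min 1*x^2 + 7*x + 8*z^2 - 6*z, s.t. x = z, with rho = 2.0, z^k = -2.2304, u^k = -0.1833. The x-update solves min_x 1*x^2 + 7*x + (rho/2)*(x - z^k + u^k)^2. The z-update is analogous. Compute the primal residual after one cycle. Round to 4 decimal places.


ADMM iteration with rho = 2.0, z^k = -2.2304, u^k = -0.1833
Step 1: x-update.
Minimize 1*x^2 + 7*x + (2.0/2)*(x + 2.2304 - 0.1833)^2
FOC: (2*1 + 2.0)*x = -7 + 2.0*(-2.2304 + 0.1833)
x^{k+1} = -2.7736
Step 2: z-update.
Minimize 8*z^2 - 6*z + (2.0/2)*(-2.7736 - z - 0.1833)^2
FOC: (2*8 + 2.0)*z = 6 + 2.0*(-2.7736 - 0.1833)
z^{k+1} = 0.0048
Step 3: u-update.
u^{k+1} = -0.1833 - 2.7736 - 0.0048 = -2.9616
Step 4: Primal residual = |-2.7736 - 0.0048| = 2.7783


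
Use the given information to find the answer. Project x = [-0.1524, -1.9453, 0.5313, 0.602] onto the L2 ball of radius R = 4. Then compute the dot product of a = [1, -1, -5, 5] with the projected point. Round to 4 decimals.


Step 1: Compute ||x|| (intermediates to 6 decimals).
||x|| = sqrt((-0.1524)^2 + (-1.9453)^2 + 0.5313^2 + 0.602^2) = 2.11
Step 2: Project.
Since ||x|| <= R, proj = x (no scaling needed).
proj(x) = [-0.1524, -1.9453, 0.5313, 0.602]
Step 3: Dot product.
a^T * proj(x) = 1*(-0.1524) - 1*(-1.9453) - 5*0.5313 + 5*0.602 = 2.1464


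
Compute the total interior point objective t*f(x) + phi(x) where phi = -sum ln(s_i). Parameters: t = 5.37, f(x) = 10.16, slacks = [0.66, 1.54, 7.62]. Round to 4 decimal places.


Step 1: Compute log-barrier.
ln values: [-0.4155, 0.4318, 2.0308]
phi = -(-0.4155 + 0.4318 + 2.0308) = -2.047
Step 2: Compute augmented objective.
t*f(x) = 5.37*10.16 = 54.5592
Total = 54.5592 - 2.047 = 52.5122


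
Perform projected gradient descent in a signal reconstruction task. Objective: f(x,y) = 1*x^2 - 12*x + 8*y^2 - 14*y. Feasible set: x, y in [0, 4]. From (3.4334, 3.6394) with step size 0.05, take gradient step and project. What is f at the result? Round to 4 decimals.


Step 1: Compute gradient at (3.4334, 3.6394).
grad_x = 2*1*3.4334 - 12 = -5.1332
grad_y = 2*8*3.6394 - 14 = 44.2304
Step 2: Gradient step.
x_raw = 3.4334 - 0.05*-5.1332 = 3.6901
y_raw = 3.6394 - 0.05*44.2304 = 1.4279
Step 3: Project onto [0, 4].
x_proj = clip(3.6901) = 3.6901
y_proj = clip(1.4279) = 1.4279
Step 4: Evaluate f.
f(3.6901, 1.4279) = -34.3438


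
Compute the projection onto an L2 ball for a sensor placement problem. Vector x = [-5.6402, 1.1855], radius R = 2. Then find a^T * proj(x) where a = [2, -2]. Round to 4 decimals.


Step 1: Compute ||x|| (intermediates to 6 decimals).
||x|| = sqrt((-5.6402)^2 + 1.1855^2) = 5.763442
Step 2: Project.
Since ||x|| > R, scale = R/||x|| = 2/5.763442 = 0.347015, proj(x) = scale * x
proj(x) = [-1.957234, 0.411386]
Step 3: Dot product.
a^T * proj(x) = 2*(-1.957234) - 2*0.411386 = -4.7372


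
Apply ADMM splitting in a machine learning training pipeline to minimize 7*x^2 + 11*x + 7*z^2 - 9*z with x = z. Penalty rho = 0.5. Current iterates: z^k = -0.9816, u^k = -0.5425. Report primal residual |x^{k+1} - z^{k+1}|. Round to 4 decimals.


ADMM iteration with rho = 0.5, z^k = -0.9816, u^k = -0.5425
Step 1: x-update.
Minimize 7*x^2 + 11*x + (0.5/2)*(x + 0.9816 - 0.5425)^2
FOC: (2*7 + 0.5)*x = -11 + 0.5*(-0.9816 + 0.5425)
x^{k+1} = -0.7738
Step 2: z-update.
Minimize 7*z^2 - 9*z + (0.5/2)*(-0.7738 - z - 0.5425)^2
FOC: (2*7 + 0.5)*z = 9 + 0.5*(-0.7738 - 0.5425)
z^{k+1} = 0.5753
Step 3: u-update.
u^{k+1} = -0.5425 - 0.7738 - 0.5753 = -1.8916
Step 4: Primal residual = |-0.7738 - 0.5753| = 1.3491


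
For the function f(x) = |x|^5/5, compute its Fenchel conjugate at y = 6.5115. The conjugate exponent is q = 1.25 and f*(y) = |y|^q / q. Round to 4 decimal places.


The conjugate exponent q satisfies 1/p + 1/q = 1.
p = 5, so q = 5/(5 - 1) = 1.25
|y|^q = 6.5115^1.25 = 10.4016
f*(6.5115) = 10.4016 / 1.25 = 8.3213


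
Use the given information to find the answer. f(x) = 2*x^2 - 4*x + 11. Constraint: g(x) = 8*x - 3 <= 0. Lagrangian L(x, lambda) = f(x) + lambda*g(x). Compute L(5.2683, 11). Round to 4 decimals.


Step 1: Evaluate f(x).
f(5.2683) = 2*5.2683^2 - 4*5.2683 + 11 = 45.4368
Step 2: Evaluate g(x).
g(5.2683) = 8*5.2683 - 3 = 39.1464
Step 3: Compute Lagrangian.
L = 45.4368 + 11*39.1464 = 476.0472


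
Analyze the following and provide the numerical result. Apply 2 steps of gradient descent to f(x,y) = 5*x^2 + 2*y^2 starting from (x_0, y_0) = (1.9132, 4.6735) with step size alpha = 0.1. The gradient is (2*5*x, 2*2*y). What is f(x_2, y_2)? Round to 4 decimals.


Gradient descent on f(x,y) = 5*x^2 + 2*y^2.
Starting point: (1.9132, 4.6735), alpha = 0.1
Step 1: grad_x = 2*5*1.9132 = 19.132, grad_y = 2*2*4.6735 = 18.694
  x_1 = 1.9132 - 0.1*19.132 = -0.0
  y_1 = 4.6735 - 0.1*18.694 = 2.8041
Step 2: grad_x = 2*5*-0.0 = -0.0, grad_y = 2*2*2.8041 = 11.2164
  x_2 = -0.0 - 0.1*-0.0 = 0.0
  y_2 = 2.8041 - 0.1*11.2164 = 1.6825
f(0.0, 1.6825) = 5*0.0^2 + 2*1.6825^2 = 5.6613


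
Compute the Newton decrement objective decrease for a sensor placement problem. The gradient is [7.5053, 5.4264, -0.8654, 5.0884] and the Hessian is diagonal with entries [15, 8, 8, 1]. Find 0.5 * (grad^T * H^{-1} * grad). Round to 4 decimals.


Step 1: H is diagonal, so H^(-1) * g = [0.5004, 0.6783, -0.1082, 5.0884].
Step 2: g^T H^(-1) g = sum_i g_i^2 / H_ii
  = (7.5053)^2/15 + (5.4264)^2/8 + (-0.8654)^2/8 + (5.0884)^2/1
  = 3.7553 + 3.6807 + 0.0936 + 25.8918 = 33.4215
Step 3: Objective decrease = 0.5 * g^T H^(-1) g = 16.7107


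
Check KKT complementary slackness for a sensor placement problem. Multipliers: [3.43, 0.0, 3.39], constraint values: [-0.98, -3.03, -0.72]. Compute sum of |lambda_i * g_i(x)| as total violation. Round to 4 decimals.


KKT complementary slackness check:
lambda_1 * g_1 = 3.43 * -0.98 = -3.3614
lambda_2 * g_2 = 0.0 * -3.03 = -0.0
lambda_3 * g_3 = 3.39 * -0.72 = -2.4408
Total violation = 3.3614 + 0.0 + 2.4408 = 5.8022


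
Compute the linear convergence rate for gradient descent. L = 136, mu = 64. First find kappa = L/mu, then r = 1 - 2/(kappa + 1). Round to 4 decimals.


Step 1: Compute the condition number.
kappa = L/mu = 136/64 = 2.125
Step 2: Compute the convergence rate.
r = 1 - 2/(kappa + 1) = 1 - 2*mu/(L + mu) = (L - mu)/(L + mu) = 72/200 = 0.36


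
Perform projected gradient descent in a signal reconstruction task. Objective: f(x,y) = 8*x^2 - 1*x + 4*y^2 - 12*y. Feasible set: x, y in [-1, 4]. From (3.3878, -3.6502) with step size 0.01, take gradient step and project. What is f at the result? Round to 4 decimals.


Step 1: Compute gradient at (3.3878, -3.6502).
grad_x = 2*8*3.3878 - 1 = 53.2048
grad_y = 2*4*-3.6502 - 12 = -41.2016
Step 2: Gradient step.
x_raw = 3.3878 - 0.01*53.2048 = 2.8558
y_raw = -3.6502 - 0.01*-41.2016 = -3.2382
Step 3: Project onto [-1, 4].
x_proj = clip(2.8558) = 2.8558
y_proj = clip(-3.2382) = -1.0
Step 4: Evaluate f.
f(2.8558, -1.0) = 78.3868


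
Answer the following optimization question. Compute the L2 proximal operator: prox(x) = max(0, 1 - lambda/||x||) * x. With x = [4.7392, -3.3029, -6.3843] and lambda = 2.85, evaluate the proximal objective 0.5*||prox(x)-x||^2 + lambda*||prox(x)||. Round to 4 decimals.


Step 1: Compute ||x||.
||x|| = 8.6098
Step 2: Compute scaling factor.
scale = max(0, 1 - 2.85/8.6098) = 0.669
Step 3: prox(x) = [3.1704, -2.2096, -4.271]
||prox(x)|| = 5.7598
Step 4: Proximal objective.
0.5*||prox-x||^2 = 4.0613
lambda*||prox|| = 16.4154
Total = 20.4766


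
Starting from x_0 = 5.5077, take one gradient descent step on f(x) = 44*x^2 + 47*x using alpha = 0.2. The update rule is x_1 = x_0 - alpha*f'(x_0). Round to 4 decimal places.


We compute the gradient at x_0 and apply the update.
f'(x) = 88*x + 47
f'(5.5077) = 88*5.5077 + 47 = 531.6776
x_1 = 5.5077 - 0.2*531.6776 = -100.8278


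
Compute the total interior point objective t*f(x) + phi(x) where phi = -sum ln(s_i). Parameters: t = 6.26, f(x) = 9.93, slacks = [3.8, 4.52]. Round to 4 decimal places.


Step 1: Compute log-barrier.
ln values: [1.335, 1.5085]
phi = -(1.335 + 1.5085) = -2.8435
Step 2: Compute augmented objective.
t*f(x) = 6.26*9.93 = 62.1618
Total = 62.1618 - 2.8435 = 59.3183


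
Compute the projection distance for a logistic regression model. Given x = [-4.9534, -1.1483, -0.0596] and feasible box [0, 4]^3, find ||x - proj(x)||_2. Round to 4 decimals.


Project each component onto [0, 4].
clip(-4.9534) = 0.0, clip(-1.1483) = 0.0, clip(-0.0596) = 0.0
Projection = [0.0, 0.0, 0.0]
Squared diffs: [24.5362, 1.3186, 0.0036]
Distance = sqrt(25.8584) = 5.0851


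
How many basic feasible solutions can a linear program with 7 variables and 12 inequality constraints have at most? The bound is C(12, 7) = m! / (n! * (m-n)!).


Each vertex corresponds to some choice of n active constraints out of m, so the number of vertices is at most C(m, n) = m! / (n!(m-n)!).
m = 12, n = 7
Numerator: 12 * 11 * 10 * 9 * 8 * 7 * 6
Denominator: 7! = 5040
C(12, 7) = 792


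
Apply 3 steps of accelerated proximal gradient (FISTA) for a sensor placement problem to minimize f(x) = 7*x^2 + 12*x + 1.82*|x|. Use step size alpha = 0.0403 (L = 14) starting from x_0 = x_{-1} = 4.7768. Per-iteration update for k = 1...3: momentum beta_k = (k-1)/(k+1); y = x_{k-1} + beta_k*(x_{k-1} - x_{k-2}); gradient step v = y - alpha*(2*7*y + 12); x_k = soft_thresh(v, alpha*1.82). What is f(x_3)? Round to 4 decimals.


FISTA on f(x) = 7*x^2 + 12*x + 1.82*|x|
L = 14, alpha = 0.0403
Iteration 1: beta = 0.0, y = 4.7768 + 0.0*(4.7768 - 4.7768) = 4.7768
  grad(y) = 78.8752, v = y - alpha*grad = 1.5981
  prox(v) = soft_thresh(1.5981, 0.0733) = 1.5248
Iteration 2: beta = 0.3333, y = 1.5248 + 0.3333*(1.5248 - 4.7768) = 0.4408
  grad(y) = 18.1709, v = y - alpha*grad = -0.2915
  prox(v) = soft_thresh(-0.2915, 0.0733) = -0.2182
Iteration 3: beta = 0.5, y = -0.2182 + 0.5*(-0.2182 - 1.5248) = -1.0896
  grad(y) = -3.2549, v = y - alpha*grad = -0.9585
  prox(v) = soft_thresh(-0.9585, 0.0733) = -0.8851
f(x_3) = 7*(-0.8851)^2 + 12*(-0.8851) + 1.82*|-0.8851| = -3.5265


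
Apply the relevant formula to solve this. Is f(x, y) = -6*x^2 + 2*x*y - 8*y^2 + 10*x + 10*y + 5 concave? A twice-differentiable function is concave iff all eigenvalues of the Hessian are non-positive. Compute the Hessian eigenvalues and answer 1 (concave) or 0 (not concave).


The Hessian of f(x,y) = -6*x^2 + 2*x*y - 8*y^2 + 10*x + 10*y + 5 is:
H = [[-12, 2], [2, -16]]
Trace = -12 - 16 = -28
Determinant = -12*-16 - (2)^2 = 188
Discriminant = (-28)^2 - 4*188 = 32.0
Eigenvalues: lambda_1 = -16.8284, lambda_2 = -11.1716
The function is concave.

1


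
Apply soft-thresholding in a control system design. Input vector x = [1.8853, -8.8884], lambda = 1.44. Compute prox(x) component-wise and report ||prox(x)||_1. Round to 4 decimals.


Soft-thresholding with lambda = 1.44:
prox(1.8853) = sign(1.8853)*max(|1.8853| - 1.44, 0) = 0.4453
prox(-8.8884) = sign(-8.8884)*max(|-8.8884| - 1.44, 0) = -7.4484
prox(x) = [0.4453, -7.4484]
||prox(x)||_1 = 0.4453 + 7.4484 = 7.8937


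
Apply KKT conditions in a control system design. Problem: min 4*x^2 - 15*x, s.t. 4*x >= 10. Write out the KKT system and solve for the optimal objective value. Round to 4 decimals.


Step 1: Try lambda = 0 (constraint inactive).
x_unc = 15/(2*4) = 1.875
Check: 4*1.875 = 7.5 < 10 -- violated!
Step 2: Constraint must be active: 4*x = 10
x* = 10/4 = 2.5
lambda = (2*4*2.5 - 15)/4 = 1.25
Step 3: Compute optimal value.
f(x*) = 4*2.5^2 - 15*2.5 = -12.5


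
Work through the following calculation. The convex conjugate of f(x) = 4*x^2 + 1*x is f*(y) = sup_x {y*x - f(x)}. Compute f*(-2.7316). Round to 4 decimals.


f*(y) = sup_x {y*x - a*x^2 - b*x} = sup_x {(y-b)*x - a*x^2}
FOC: (y - b) - 2a*x = 0 => x* = (y - b)/(2a)
x* = (-2.7316 - 1)/(2*4) = -0.4665
f*(-2.7316) = (y-b)^2/(4a) = (-2.7316 - 1)^2/(4*4)
= 13.9248/16 = 0.8703


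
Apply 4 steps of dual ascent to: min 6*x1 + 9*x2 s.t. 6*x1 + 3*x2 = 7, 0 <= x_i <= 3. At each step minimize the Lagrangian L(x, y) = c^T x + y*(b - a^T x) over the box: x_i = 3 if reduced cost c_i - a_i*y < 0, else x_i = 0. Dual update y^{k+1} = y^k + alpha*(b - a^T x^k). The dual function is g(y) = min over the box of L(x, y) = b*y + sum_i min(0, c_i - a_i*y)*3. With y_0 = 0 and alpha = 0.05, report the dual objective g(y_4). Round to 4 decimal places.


Dual ascent for LP: min 6*x1 + 9*x2, 6*x1 + 3*x2 = 7, 0 <= x_i <= 3
Step 1: y^k = 0.0, reduced costs: (6.0, 9.0)
  x^k = (0.0, 0.0), subgradient = b - a^T x = 7.0
  y^{k+1} = 0.0 + 0.05*7.0 = 0.35
Step 2: y^k = 0.35, reduced costs: (3.9, 7.95)
  x^k = (0.0, 0.0), subgradient = b - a^T x = 7.0
  y^{k+1} = 0.35 + 0.05*7.0 = 0.7
Step 3: y^k = 0.7, reduced costs: (1.8, 6.9)
  x^k = (0.0, 0.0), subgradient = b - a^T x = 7.0
  y^{k+1} = 0.7 + 0.05*7.0 = 1.05
Step 4: y^k = 1.05, reduced costs: (-0.3, 5.85)
  x^k = (3.0, 0.0), subgradient = b - a^T x = -11.0
  y^{k+1} = 1.05 + 0.05*-11.0 = 0.5
Dual objective at y_4 = 0.5: reduced costs (3.0, 7.5), box minimizer x = (0.0, 0.0)
g(y_4) = b*y + (c1 - a1*y)*x1 + (c2 - a2*y)*x2 = 7*0.5 + 3.0*0.0 + 7.5*0.0 = 3.5 + 0.0 + 0.0 = 3.5


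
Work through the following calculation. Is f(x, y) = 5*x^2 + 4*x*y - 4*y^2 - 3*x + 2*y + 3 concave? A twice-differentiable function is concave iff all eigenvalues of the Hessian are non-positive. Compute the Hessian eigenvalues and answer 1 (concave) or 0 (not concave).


The Hessian of f(x,y) = 5*x^2 + 4*x*y - 4*y^2 - 3*x + 2*y + 3 is:
H = [[10, 4], [4, -8]]
Trace = 10 - 8 = 2
Determinant = 10*-8 - (4)^2 = -96
Discriminant = (2)^2 - 4*-96 = 388.0
Eigenvalues: lambda_1 = -8.8489, lambda_2 = 10.8489
The function is not concave.

0


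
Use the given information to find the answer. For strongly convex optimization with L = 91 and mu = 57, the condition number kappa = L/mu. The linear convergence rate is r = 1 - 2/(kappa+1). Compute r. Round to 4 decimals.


Step 1: Compute the condition number.
kappa = L/mu = 91/57 = 1.5965
Step 2: Compute the convergence rate.
r = 1 - 2/(kappa + 1) = 1 - 2*mu/(L + mu) = (L - mu)/(L + mu) = 34/148 = 0.2297


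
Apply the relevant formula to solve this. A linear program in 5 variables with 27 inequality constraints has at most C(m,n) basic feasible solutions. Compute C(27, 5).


Each vertex corresponds to some choice of n active constraints out of m, so the number of vertices is at most C(m, n) = m! / (n!(m-n)!).
m = 27, n = 5
Numerator: 27 * 26 * 25 * 24 * 23
Denominator: 5! = 120
C(27, 5) = 80730


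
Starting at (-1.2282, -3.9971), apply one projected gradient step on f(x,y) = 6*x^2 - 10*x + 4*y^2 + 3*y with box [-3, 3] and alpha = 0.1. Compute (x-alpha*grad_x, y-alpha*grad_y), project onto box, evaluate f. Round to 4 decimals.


Step 1: Compute gradient at (-1.2282, -3.9971).
grad_x = 2*6*-1.2282 - 10 = -24.7384
grad_y = 2*4*-3.9971 + 3 = -28.9768
Step 2: Gradient step.
x_raw = -1.2282 - 0.1*-24.7384 = 1.2456
y_raw = -3.9971 - 0.1*-28.9768 = -1.0994
Step 3: Project onto [-3, 3].
x_proj = clip(1.2456) = 1.2456
y_proj = clip(-1.0994) = -1.0994
Step 4: Evaluate f.
f(1.2456, -1.0994) = -1.61


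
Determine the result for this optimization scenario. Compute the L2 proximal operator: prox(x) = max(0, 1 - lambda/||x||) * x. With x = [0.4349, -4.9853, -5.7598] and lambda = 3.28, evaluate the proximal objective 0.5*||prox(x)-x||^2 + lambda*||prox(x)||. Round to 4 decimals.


Step 1: Compute ||x||.
||x|| = 7.63
Step 2: Compute scaling factor.
scale = max(0, 1 - 3.28/7.63) = 0.5701
Step 3: prox(x) = [0.2479, -2.8422, -3.2838]
||prox(x)|| = 4.35
Step 4: Proximal objective.
0.5*||prox-x||^2 = 5.3792
lambda*||prox|| = 14.268
Total = 19.6474


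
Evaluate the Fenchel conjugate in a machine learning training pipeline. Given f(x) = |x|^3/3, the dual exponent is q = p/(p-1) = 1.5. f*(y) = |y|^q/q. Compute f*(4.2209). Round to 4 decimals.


The conjugate exponent q satisfies 1/p + 1/q = 1.
p = 3, so q = 3/(3 - 1) = 1.5
|y|^q = 4.2209^1.5 = 8.6718
f*(4.2209) = 8.6718 / 1.5 = 5.7812


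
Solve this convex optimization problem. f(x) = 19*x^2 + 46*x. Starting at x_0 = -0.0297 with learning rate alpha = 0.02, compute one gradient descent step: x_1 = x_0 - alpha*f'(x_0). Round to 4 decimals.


We compute the gradient at x_0 and apply the update.
f'(x) = 38*x + 46
f'(-0.0297) = 38*-0.0297 + 46 = 44.8714
x_1 = -0.0297 - 0.02*44.8714 = -0.9271


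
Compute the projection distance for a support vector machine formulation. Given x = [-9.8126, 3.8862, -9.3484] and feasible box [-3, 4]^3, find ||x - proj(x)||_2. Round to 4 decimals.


Project each component onto [-3, 4].
clip(-9.8126) = -3.0, clip(3.8862) = 3.8862, clip(-9.3484) = -3.0
Projection = [-3.0, 3.8862, -3.0]
Squared diffs: [46.4115, 0.0, 40.3022]
Distance = sqrt(86.7137) = 9.312


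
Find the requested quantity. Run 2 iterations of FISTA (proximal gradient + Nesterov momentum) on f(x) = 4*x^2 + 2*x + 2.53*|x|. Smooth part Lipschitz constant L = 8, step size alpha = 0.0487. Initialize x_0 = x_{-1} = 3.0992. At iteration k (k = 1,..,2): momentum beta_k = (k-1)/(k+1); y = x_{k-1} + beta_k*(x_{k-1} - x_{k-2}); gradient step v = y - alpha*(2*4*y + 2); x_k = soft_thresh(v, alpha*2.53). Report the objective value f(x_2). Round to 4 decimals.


FISTA on f(x) = 4*x^2 + 2*x + 2.53*|x|
L = 8, alpha = 0.0487
Iteration 1: beta = 0.0, y = 3.0992 + 0.0*(3.0992 - 3.0992) = 3.0992
  grad(y) = 26.7936, v = y - alpha*grad = 1.7944
  prox(v) = soft_thresh(1.7944, 0.1232) = 1.6711
Iteration 2: beta = 0.3333, y = 1.6711 + 0.3333*(1.6711 - 3.0992) = 1.1951
  grad(y) = 11.561, v = y - alpha*grad = 0.6321
  prox(v) = soft_thresh(0.6321, 0.1232) = 0.5089
f(x_2) = 4*0.5089^2 + 2*0.5089 + 2.53*|0.5089| = 3.3412


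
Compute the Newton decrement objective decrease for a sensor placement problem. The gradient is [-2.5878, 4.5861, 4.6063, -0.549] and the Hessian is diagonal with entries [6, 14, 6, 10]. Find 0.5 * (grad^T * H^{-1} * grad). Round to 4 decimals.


Step 1: H is diagonal, so H^(-1) * g = [-0.4313, 0.3276, 0.7677, -0.0549].
Step 2: g^T H^(-1) g = sum_i g_i^2 / H_ii
  = (-2.5878)^2/6 + (4.5861)^2/14 + (4.6063)^2/6 + (-0.549)^2/10
  = 1.1161 + 1.5023 + 3.5363 + 0.0301 = 6.1849
Step 3: Objective decrease = 0.5 * g^T H^(-1) g = 3.0924


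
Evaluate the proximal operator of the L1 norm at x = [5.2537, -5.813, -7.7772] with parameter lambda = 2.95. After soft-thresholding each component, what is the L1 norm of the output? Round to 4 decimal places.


Soft-thresholding with lambda = 2.95:
prox(5.2537) = sign(5.2537)*max(|5.2537| - 2.95, 0) = 2.3037
prox(-5.813) = sign(-5.813)*max(|-5.813| - 2.95, 0) = -2.863
prox(-7.7772) = sign(-7.7772)*max(|-7.7772| - 2.95, 0) = -4.8272
prox(x) = [2.3037, -2.863, -4.8272]
||prox(x)||_1 = 2.3037 + 2.863 + 4.8272 = 9.9939


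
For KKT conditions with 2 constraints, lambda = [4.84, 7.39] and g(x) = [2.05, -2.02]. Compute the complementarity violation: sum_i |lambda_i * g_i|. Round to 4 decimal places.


KKT complementary slackness check:
lambda_1 * g_1 = 4.84 * 2.05 = 9.922
lambda_2 * g_2 = 7.39 * -2.02 = -14.9278
Total violation = 9.922 + 14.9278 = 24.8498


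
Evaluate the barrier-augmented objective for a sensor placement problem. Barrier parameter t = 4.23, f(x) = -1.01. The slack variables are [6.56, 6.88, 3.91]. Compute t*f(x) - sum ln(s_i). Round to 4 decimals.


Step 1: Compute log-barrier.
ln values: [1.881, 1.9286, 1.3635]
phi = -(1.881 + 1.9286 + 1.3635) = -5.1731
Step 2: Compute augmented objective.
t*f(x) = 4.23*-1.01 = -4.2723
Total = -4.2723 - 5.1731 = -9.4454


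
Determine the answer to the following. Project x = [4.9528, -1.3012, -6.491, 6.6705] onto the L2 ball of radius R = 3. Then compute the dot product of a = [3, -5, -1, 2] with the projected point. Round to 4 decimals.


Step 1: Compute ||x|| (intermediates to 6 decimals).
||x|| = sqrt(4.9528^2 + (-1.3012)^2 + (-6.491)^2 + 6.6705^2) = 10.623182
Step 2: Project.
Since ||x|| > R, scale = R/||x|| = 3/10.623182 = 0.282401, proj(x) = scale * x
proj(x) = [1.398676, -0.36746, -1.833065, 1.883756]
Step 3: Dot product.
a^T * proj(x) = 3*1.398676 - 5*(-0.36746) - 1*(-1.833065) + 2*1.883756 = 11.6339


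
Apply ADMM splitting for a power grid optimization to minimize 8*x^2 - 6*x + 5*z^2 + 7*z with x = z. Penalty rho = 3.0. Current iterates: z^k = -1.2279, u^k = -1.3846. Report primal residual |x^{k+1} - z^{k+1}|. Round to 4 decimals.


ADMM iteration with rho = 3.0, z^k = -1.2279, u^k = -1.3846
Step 1: x-update.
Minimize 8*x^2 - 6*x + (3.0/2)*(x + 1.2279 - 1.3846)^2
FOC: (2*8 + 3.0)*x = 6 + 3.0*(-1.2279 + 1.3846)
x^{k+1} = 0.3405
Step 2: z-update.
Minimize 5*z^2 + 7*z + (3.0/2)*(0.3405 - z - 1.3846)^2
FOC: (2*5 + 3.0)*z = -7 + 3.0*(0.3405 - 1.3846)
z^{k+1} = -0.7794
Step 3: u-update.
u^{k+1} = -1.3846 + 0.3405 + 0.7794 = -0.2647
Step 4: Primal residual = |0.3405 + 0.7794| = 1.1199


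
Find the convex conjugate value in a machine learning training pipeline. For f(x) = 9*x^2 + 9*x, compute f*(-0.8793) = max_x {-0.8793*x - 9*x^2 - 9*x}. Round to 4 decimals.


f*(y) = sup_x {y*x - a*x^2 - b*x} = sup_x {(y-b)*x - a*x^2}
FOC: (y - b) - 2a*x = 0 => x* = (y - b)/(2a)
x* = (-0.8793 - 9)/(2*9) = -0.5489
f*(-0.8793) = (y-b)^2/(4a) = (-0.8793 - 9)^2/(4*9)
= 97.6006/36 = 2.7111


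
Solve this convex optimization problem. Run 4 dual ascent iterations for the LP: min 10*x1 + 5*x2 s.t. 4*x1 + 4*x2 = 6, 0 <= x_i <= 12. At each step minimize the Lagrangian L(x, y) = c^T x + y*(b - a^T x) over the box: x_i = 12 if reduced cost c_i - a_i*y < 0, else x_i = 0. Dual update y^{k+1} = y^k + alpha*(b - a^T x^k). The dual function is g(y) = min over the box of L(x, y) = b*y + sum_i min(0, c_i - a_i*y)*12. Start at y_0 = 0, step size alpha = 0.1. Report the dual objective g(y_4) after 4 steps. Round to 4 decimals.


Dual ascent for LP: min 10*x1 + 5*x2, 4*x1 + 4*x2 = 6, 0 <= x_i <= 12
Step 1: y^k = 0.0, reduced costs: (10.0, 5.0)
  x^k = (0.0, 0.0), subgradient = b - a^T x = 6.0
  y^{k+1} = 0.0 + 0.1*6.0 = 0.6
Step 2: y^k = 0.6, reduced costs: (7.6, 2.6)
  x^k = (0.0, 0.0), subgradient = b - a^T x = 6.0
  y^{k+1} = 0.6 + 0.1*6.0 = 1.2
Step 3: y^k = 1.2, reduced costs: (5.2, 0.2)
  x^k = (0.0, 0.0), subgradient = b - a^T x = 6.0
  y^{k+1} = 1.2 + 0.1*6.0 = 1.8
Step 4: y^k = 1.8, reduced costs: (2.8, -2.2)
  x^k = (0.0, 12.0), subgradient = b - a^T x = -42.0
  y^{k+1} = 1.8 + 0.1*-42.0 = -2.4
Dual objective at y_4 = -2.4: reduced costs (19.6, 14.6), box minimizer x = (0.0, 0.0)
g(y_4) = b*y + (c1 - a1*y)*x1 + (c2 - a2*y)*x2 = 6*(-2.4) + 19.6*0.0 + 14.6*0.0 = -14.4 + 0.0 + 0.0 = -14.4


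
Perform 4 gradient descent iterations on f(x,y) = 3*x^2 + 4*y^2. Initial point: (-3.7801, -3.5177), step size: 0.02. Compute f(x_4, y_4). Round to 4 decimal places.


Gradient descent on f(x,y) = 3*x^2 + 4*y^2.
Starting point: (-3.7801, -3.5177), alpha = 0.02
Step 1: grad_x = 2*3*-3.7801 = -22.6806, grad_y = 2*4*-3.5177 = -28.1416
  x_1 = -3.7801 - 0.02*-22.6806 = -3.3265
  y_1 = -3.5177 - 0.02*-28.1416 = -2.9549
Step 2: grad_x = 2*3*-3.3265 = -19.9589, grad_y = 2*4*-2.9549 = -23.6389
  x_2 = -3.3265 - 0.02*-19.9589 = -2.9273
  y_2 = -2.9549 - 0.02*-23.6389 = -2.4821
Step 3: grad_x = 2*3*-2.9273 = -17.5639, grad_y = 2*4*-2.4821 = -19.8567
  x_3 = -2.9273 - 0.02*-17.5639 = -2.576
  y_3 = -2.4821 - 0.02*-19.8567 = -2.085
Step 4: grad_x = 2*3*-2.576 = -15.4562, grad_y = 2*4*-2.085 = -16.6796
  x_4 = -2.576 - 0.02*-15.4562 = -2.2669
  y_4 = -2.085 - 0.02*-16.6796 = -1.7514
f(-2.2669, -1.7514) = 3*(-2.2669)^2 + 4*(-1.7514)^2 = 27.6857
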